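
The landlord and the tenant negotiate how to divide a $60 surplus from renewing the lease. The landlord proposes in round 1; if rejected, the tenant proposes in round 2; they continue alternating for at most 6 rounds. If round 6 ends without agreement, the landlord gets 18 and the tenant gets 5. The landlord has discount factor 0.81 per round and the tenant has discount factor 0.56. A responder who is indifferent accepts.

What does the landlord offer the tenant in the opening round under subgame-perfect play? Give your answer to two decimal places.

Round 6 (the tenant proposes): the landlord gets 18 if talks fail, so the tenant offers 18 and keeps 42.
Round 5 (the landlord proposes): the tenant can get 42 next round, worth 0.56 × 42 = 23.52 now. The landlord offers 23.52 and keeps 60 − 23.52 = 36.48.
Round 4 (the tenant proposes): the landlord can get 36.48 next round, worth 0.81 × 36.48 = 29.5488 now; the tenant offers that and keeps 30.4512.
Round 3 (the landlord proposes): the tenant can get 30.4512 next round, worth 0.56 × 30.4512 = 17.052672 now. The landlord offers 17.052672 and keeps 60 − 17.052672 = 42.947328.
Round 2 (the tenant proposes): the landlord can get 42.947328 next round, worth 0.81 × 42.947328 = 34.78733568 now, so the tenant offers 34.78733568, keeping 25.21266432.
Round 1 (the landlord proposes): the tenant can get 25.21266432 next round, worth 0.56 × 25.21266432 = 14.1190920192 now, so the landlord offers 14.1190920192, keeping 45.8809079808.

14.12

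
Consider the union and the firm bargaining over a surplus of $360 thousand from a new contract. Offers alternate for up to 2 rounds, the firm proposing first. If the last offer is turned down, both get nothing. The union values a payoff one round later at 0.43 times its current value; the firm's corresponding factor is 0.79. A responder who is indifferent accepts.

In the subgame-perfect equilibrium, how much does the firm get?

Round 2 (the union proposes): rejection yields 0 for the firm; the union offers 0 and keeps 360.
Round 1 (the firm proposes): the union can get 360 next round, worth 0.43 × 360 = 154.8 now; the firm offers that and keeps 205.2.

205.2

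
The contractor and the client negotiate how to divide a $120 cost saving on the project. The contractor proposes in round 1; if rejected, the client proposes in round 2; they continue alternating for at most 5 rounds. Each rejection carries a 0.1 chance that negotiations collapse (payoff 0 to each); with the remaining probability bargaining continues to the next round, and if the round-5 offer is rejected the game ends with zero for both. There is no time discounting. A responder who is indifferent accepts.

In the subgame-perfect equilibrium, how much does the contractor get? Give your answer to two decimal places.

100.45

Round 5 (the contractor proposes): the client will accept anything ≥ 0, so the contractor offers 0 and keeps 120.
Round 4 (the client proposes): rejecting gives the contractor an expected 0.9 × 120 = 108; the client offers that and keeps 12.
Round 3 (the contractor proposes): rejecting gives the client an expected 0.9 × 12 = 10.8. The contractor offers 10.8 and keeps 120 − 10.8 = 109.2.
Round 2 (the client proposes): rejecting gives the contractor an expected 0.9 × 109.2 = 98.28; the client offers that and keeps 21.72.
Round 1 (the contractor proposes): rejecting gives the client an expected 0.9 × 21.72 = 19.548, so the contractor offers 19.548, keeping 100.452.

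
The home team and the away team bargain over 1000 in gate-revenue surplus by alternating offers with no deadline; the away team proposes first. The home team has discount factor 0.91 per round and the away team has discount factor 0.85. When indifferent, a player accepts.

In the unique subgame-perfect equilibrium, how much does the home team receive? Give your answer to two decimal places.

Let x be the away team's share when the away team proposes and y be the home team's share when the home team proposes.
The home team accepts iff offered ≥ 0.91·y, so x = 1000 − 0.91y. Symmetrically y = 1000 − 0.85x.
Substituting: x = 1000 − 0.91(1000 − 0.85x), giving x(1 − 0.85·0.91) = 1000(1 − 0.91).
So x = 1000 × 0.09 / 0.2265 ≈ 397.3510, and the home team receives 1000 − x ≈ 602.6490.

602.65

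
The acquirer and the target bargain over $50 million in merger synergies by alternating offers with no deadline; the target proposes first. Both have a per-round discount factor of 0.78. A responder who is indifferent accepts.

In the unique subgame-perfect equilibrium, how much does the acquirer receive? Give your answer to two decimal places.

In a stationary SPE each proposer offers the other exactly their discounted continuation value.
If the target keeps x when proposing and the acquirer keeps y when proposing, then x = 50 − 0.78y and y = 50 − 0.78x.
Solving: x = 50(1 − 0.78) / (1 − 0.78·0.78) = 11 / 0.3916 ≈ 28.0899.
The acquirer gets 50 − 28.0899 ≈ 21.9101.

21.91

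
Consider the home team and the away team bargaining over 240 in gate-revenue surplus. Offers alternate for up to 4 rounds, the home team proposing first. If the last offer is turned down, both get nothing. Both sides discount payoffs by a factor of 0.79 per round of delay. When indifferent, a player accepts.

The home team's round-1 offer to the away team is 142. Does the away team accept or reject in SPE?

Round 4 (the away team proposes): the home team will accept anything ≥ 0, so the away team offers 0 and keeps 240.
Round 3 (the home team proposes): the away team can get 240 next round, worth 0.79 × 240 = 189.6 now. The home team offers 189.6 and keeps 240 − 189.6 = 50.4.
Round 2 (the away team proposes): the home team can get 50.4 next round, worth 0.79 × 50.4 = 39.816 now, so the away team offers 39.816, keeping 200.184.
So by rejecting in round 1, the away team gets 200.184 next round, worth 0.79 × 200.184 = 158.14536 now.
Offer 142 < 158.14536, so the away team rejects.

Reject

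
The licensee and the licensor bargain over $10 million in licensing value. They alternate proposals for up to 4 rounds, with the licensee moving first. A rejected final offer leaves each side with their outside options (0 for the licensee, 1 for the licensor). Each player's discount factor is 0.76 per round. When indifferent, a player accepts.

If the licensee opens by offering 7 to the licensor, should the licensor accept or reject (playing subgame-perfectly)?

Work out the licensor's continuation value if the offer is rejected.
Round 4 (the licensor proposes): the licensee will accept anything ≥ 0, so the licensor offers 0 and keeps 10.
Round 3 (the licensee proposes): the licensor can get 10 next round, worth 0.76 × 10 = 7.6 now. The licensee offers 7.6 and keeps 10 − 7.6 = 2.4.
Round 2 (the licensor proposes): the licensee can get 2.4 next round, worth 0.76 × 2.4 = 1.824 now. The licensor offers 1.824 and keeps 10 − 1.824 = 8.176.
So by rejecting in round 1, the licensor gets 8.176 next round, worth 0.76 × 8.176 = 6.21376 now.
Offer 7 ≥ 6.21376, so the licensor accepts.

Accept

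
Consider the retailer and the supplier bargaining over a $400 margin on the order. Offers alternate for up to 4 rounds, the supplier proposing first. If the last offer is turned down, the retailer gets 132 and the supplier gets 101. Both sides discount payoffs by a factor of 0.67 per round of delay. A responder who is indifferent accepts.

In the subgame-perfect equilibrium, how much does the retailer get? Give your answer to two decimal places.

178.37

Solve by backward induction from round 4.
Round 4 (the retailer proposes): the supplier gets 101 if talks fail, so the retailer offers 101 and keeps 299.
Round 3 (the supplier proposes): the retailer can get 299 next round, worth 0.67 × 299 = 200.33 now, so the supplier offers 200.33, keeping 199.67.
Round 2 (the retailer proposes): the supplier can get 199.67 next round, worth 0.67 × 199.67 = 133.7789 now, so the retailer offers 133.7789, keeping 266.2211.
Round 1 (the supplier proposes): the retailer can get 266.2211 next round, worth 0.67 × 266.2211 = 178.368137 now. The supplier offers 178.368137 and keeps 400 − 178.368137 = 221.631863.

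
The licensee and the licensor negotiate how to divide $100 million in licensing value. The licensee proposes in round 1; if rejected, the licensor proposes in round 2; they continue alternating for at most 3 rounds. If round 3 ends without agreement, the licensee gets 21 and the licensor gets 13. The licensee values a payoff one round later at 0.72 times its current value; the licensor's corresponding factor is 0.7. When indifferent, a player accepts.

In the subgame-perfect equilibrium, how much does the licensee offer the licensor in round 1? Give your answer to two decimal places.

26.15

By backward induction:
Round 3 (the licensee proposes): the licensor gets 13 if talks fail, so the licensee offers 13 and keeps 87.
Round 2 (the licensor proposes): the licensee can get 87 next round, worth 0.72 × 87 = 62.64 now. The licensor offers 62.64 and keeps 100 − 62.64 = 37.36.
Round 1 (the licensee proposes): the licensor can get 37.36 next round, worth 0.7 × 37.36 = 26.152 now, so the licensee offers 26.152, keeping 73.848.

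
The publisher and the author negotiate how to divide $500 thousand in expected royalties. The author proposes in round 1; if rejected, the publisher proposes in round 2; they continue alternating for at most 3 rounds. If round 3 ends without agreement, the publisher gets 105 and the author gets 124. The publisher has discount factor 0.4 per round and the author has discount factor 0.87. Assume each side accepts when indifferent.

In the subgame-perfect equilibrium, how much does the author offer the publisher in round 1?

Round 3 (the author proposes): the publisher gets 105 if talks fail, so the author offers 105 and keeps 395.
Round 2 (the publisher proposes): the author can get 395 next round, worth 0.87 × 395 = 343.65 now, so the publisher offers 343.65, keeping 156.35.
Round 1 (the author proposes): the publisher can get 156.35 next round, worth 0.4 × 156.35 = 62.54 now. The author offers 62.54 and keeps 500 − 62.54 = 437.46.

62.54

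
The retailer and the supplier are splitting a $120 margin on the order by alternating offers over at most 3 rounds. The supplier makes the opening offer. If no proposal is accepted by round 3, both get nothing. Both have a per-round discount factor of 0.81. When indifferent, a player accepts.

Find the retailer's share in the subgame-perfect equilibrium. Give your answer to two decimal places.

By backward induction:
Round 3 (the supplier proposes): rejection yields 0 for the retailer; the supplier offers 0 and keeps 120.
Round 2 (the retailer proposes): the supplier can get 120 next round, worth 0.81 × 120 = 97.2 now; the retailer offers that and keeps 22.8.
Round 1 (the supplier proposes): the retailer can get 22.8 next round, worth 0.81 × 22.8 = 18.468 now, so the supplier offers 18.468, keeping 101.532.

18.47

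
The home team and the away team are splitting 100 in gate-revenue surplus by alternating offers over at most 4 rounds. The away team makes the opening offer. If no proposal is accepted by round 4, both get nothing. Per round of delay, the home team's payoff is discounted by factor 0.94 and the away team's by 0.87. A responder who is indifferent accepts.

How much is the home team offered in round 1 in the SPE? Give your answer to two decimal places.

Round 4 (the home team proposes): rejection yields 0 for the away team; the home team offers 0 and keeps 100.
Round 3 (the away team proposes): the home team can get 100 next round, worth 0.94 × 100 = 94 now, so the away team offers 94, keeping 6.
Round 2 (the home team proposes): the away team can get 6 next round, worth 0.87 × 6 = 5.22 now; the home team offers that and keeps 94.78.
Round 1 (the away team proposes): the home team can get 94.78 next round, worth 0.94 × 94.78 = 89.0932 now; the away team offers that and keeps 10.9068.

89.09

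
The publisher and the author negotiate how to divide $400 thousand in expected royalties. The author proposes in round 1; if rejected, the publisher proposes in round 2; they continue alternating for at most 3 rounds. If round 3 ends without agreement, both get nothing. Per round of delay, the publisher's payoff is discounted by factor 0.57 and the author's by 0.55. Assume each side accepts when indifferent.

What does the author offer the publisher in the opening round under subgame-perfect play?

Round 3 (the author proposes): rejection yields 0 for the publisher; the author offers 0 and keeps 400.
Round 2 (the publisher proposes): the author can get 400 next round, worth 0.55 × 400 = 220 now; the publisher offers that and keeps 180.
Round 1 (the author proposes): the publisher can get 180 next round, worth 0.57 × 180 = 102.6 now. The author offers 102.6 and keeps 400 − 102.6 = 297.4.

102.6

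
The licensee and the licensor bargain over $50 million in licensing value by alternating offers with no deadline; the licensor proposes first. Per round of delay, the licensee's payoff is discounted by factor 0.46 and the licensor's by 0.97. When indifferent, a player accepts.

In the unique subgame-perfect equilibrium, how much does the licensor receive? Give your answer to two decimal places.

When the licensor proposes, the licensee accepts any offer worth at least 0.46 times what the licensee would get by proposing next round; and vice versa.
This gives x = 50 − 0.46y and y = 50 − 0.97x, where x and y are each side's share when it proposes.
Hence (1 − 0.46·0.97)x = 50(1 − 0.46), i.e. 0.5538·x = 27.
x ≈ 48.7541; the licensee's share is 50 − x ≈ 1.2459.

48.75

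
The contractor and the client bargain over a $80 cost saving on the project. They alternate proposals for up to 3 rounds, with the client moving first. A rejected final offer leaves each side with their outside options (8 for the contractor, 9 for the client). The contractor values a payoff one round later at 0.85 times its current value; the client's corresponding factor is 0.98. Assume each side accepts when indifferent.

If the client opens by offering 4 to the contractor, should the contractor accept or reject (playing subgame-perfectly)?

Reject

Round 3 (the client proposes): the contractor gets 8 if talks fail, so the client offers 8 and keeps 72.
Round 2 (the contractor proposes): the client can get 72 next round, worth 0.98 × 72 = 70.56 now; the contractor offers that and keeps 9.44.
So by rejecting in round 1, the contractor gets 9.44 next round, worth 0.85 × 9.44 = 8.024 now.
Offer 4 < 8.024, so the contractor rejects.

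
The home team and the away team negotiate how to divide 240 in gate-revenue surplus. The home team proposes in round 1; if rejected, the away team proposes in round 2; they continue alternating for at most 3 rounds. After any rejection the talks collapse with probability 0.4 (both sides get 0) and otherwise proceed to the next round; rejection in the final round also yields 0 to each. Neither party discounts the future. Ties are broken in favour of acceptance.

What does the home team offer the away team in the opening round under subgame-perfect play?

Round 3 (the home team proposes): rejection yields 0 for the away team; the home team offers 0 and keeps 240.
Round 2 (the away team proposes): rejecting gives the home team an expected 0.6 × 240 = 144. The away team offers 144 and keeps 240 − 144 = 96.
Round 1 (the home team proposes): rejecting gives the away team an expected 0.6 × 96 = 57.6. The home team offers 57.6 and keeps 240 − 57.6 = 182.4.

57.6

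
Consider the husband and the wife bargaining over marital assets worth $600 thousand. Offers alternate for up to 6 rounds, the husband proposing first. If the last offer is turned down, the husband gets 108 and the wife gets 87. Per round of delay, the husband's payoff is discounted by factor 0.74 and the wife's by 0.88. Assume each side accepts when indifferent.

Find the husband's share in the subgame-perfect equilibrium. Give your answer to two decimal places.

Round 6 (the wife proposes): the husband gets 108 if talks fail, so the wife offers 108 and keeps 492.
Round 5 (the husband proposes): the wife can get 492 next round, worth 0.88 × 492 = 432.96 now, so the husband offers 432.96, keeping 167.04.
Round 4 (the wife proposes): the husband can get 167.04 next round, worth 0.74 × 167.04 = 123.6096 now, so the wife offers 123.6096, keeping 476.3904.
Round 3 (the husband proposes): the wife can get 476.3904 next round, worth 0.88 × 476.3904 = 419.223552 now, so the husband offers 419.223552, keeping 180.776448.
Round 2 (the wife proposes): the husband can get 180.776448 next round, worth 0.74 × 180.776448 = 133.77457152 now. The wife offers 133.77457152 and keeps 600 − 133.77457152 = 466.22542848.
Round 1 (the husband proposes): the wife can get 466.22542848 next round, worth 0.88 × 466.22542848 = 410.2783770624 now. The husband offers 410.2783770624 and keeps 600 − 410.2783770624 = 189.7216229376.

189.72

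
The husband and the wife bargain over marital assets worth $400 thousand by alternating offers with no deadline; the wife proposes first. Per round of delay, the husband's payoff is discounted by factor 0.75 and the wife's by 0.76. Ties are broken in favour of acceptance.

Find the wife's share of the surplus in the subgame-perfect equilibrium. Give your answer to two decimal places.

232.56

In a stationary SPE each proposer offers the other exactly their discounted continuation value.
If the wife keeps x when proposing and the husband keeps y when proposing, then x = 400 − 0.75y and y = 400 − 0.76x.
Solving: x = 400(1 − 0.75) / (1 − 0.76·0.75) = 100 / 0.43 ≈ 232.5581.
The husband gets 400 − 232.5581 ≈ 167.4419.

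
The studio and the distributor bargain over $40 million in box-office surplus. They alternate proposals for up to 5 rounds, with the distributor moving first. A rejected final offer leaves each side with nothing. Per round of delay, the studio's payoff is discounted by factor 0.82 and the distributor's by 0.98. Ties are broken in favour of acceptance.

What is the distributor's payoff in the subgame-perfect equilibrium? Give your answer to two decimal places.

Round 5 (the distributor proposes): rejection yields 0 for the studio; the distributor offers 0 and keeps 40.
Round 4 (the studio proposes): the distributor can get 40 next round, worth 0.98 × 40 = 39.2 now, so the studio offers 39.2, keeping 0.8.
Round 3 (the distributor proposes): the studio can get 0.8 next round, worth 0.82 × 0.8 = 0.656 now; the distributor offers that and keeps 39.344.
Round 2 (the studio proposes): the distributor can get 39.344 next round, worth 0.98 × 39.344 = 38.55712 now, so the studio offers 38.55712, keeping 1.44288.
Round 1 (the distributor proposes): the studio can get 1.44288 next round, worth 0.82 × 1.44288 = 1.1831616 now; the distributor offers that and keeps 38.8168384.

38.82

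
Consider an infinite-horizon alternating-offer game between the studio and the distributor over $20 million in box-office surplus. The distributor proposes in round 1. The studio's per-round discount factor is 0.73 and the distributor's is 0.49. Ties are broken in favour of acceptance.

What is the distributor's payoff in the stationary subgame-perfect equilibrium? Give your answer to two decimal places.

In a stationary SPE each proposer offers the other exactly their discounted continuation value.
If the distributor keeps x when proposing and the studio keeps y when proposing, then x = 20 − 0.73y and y = 20 − 0.49x.
Solving: x = 20(1 − 0.73) / (1 − 0.49·0.73) = 5.4 / 0.6423 ≈ 8.4073.
The studio gets 20 − 8.4073 ≈ 11.5927.

8.41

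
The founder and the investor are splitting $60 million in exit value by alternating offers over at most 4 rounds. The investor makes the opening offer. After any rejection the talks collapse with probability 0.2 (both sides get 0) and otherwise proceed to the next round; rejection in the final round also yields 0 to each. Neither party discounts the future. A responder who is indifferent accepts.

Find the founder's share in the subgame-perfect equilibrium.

Round 4 (the founder proposes): rejection yields 0 for the investor; the founder offers 0 and keeps 60.
Round 3 (the investor proposes): rejecting gives the founder an expected 0.8 × 60 = 48. The investor offers 48 and keeps 60 − 48 = 12.
Round 2 (the founder proposes): rejecting gives the investor an expected 0.8 × 12 = 9.6, so the founder offers 9.6, keeping 50.4.
Round 1 (the investor proposes): rejecting gives the founder an expected 0.8 × 50.4 = 40.32; the investor offers that and keeps 19.68.

40.32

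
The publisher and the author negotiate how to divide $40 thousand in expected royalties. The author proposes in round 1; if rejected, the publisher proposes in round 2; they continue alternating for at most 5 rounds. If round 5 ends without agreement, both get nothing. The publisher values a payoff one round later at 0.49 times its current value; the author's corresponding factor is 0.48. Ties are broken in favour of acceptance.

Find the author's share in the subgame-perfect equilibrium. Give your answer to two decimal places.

By backward induction:
Round 5 (the author proposes): the publisher will accept anything ≥ 0, so the author offers 0 and keeps 40.
Round 4 (the publisher proposes): the author can get 40 next round, worth 0.48 × 40 = 19.2 now; the publisher offers that and keeps 20.8.
Round 3 (the author proposes): the publisher can get 20.8 next round, worth 0.49 × 20.8 = 10.192 now. The author offers 10.192 and keeps 40 − 10.192 = 29.808.
Round 2 (the publisher proposes): the author can get 29.808 next round, worth 0.48 × 29.808 = 14.30784 now; the publisher offers that and keeps 25.69216.
Round 1 (the author proposes): the publisher can get 25.69216 next round, worth 0.49 × 25.69216 = 12.5891584 now, so the author offers 12.5891584, keeping 27.4108416.

27.41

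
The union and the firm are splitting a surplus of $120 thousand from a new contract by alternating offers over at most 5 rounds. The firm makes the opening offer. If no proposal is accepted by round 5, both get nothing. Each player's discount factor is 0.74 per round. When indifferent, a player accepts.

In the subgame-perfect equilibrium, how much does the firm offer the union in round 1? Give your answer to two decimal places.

By backward induction:
Round 5 (the firm proposes): rejection yields 0 for the union; the firm offers 0 and keeps 120.
Round 4 (the union proposes): the firm can get 120 next round, worth 0.74 × 120 = 88.8 now, so the union offers 88.8, keeping 31.2.
Round 3 (the firm proposes): the union can get 31.2 next round, worth 0.74 × 31.2 = 23.088 now; the firm offers that and keeps 96.912.
Round 2 (the union proposes): the firm can get 96.912 next round, worth 0.74 × 96.912 = 71.71488 now. The union offers 71.71488 and keeps 120 − 71.71488 = 48.28512.
Round 1 (the firm proposes): the union can get 48.28512 next round, worth 0.74 × 48.28512 = 35.7309888 now; the firm offers that and keeps 84.2690112.

35.73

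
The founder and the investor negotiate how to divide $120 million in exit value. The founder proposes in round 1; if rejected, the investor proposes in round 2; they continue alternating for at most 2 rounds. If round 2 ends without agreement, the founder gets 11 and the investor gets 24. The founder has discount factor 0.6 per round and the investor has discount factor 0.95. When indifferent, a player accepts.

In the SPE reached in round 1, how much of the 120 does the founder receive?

16.45

By backward induction:
Round 2 (the investor proposes): the founder gets 11 if talks fail, so the investor offers 11 and keeps 109.
Round 1 (the founder proposes): the investor can get 109 next round, worth 0.95 × 109 = 103.55 now. The founder offers 103.55 and keeps 120 − 103.55 = 16.45.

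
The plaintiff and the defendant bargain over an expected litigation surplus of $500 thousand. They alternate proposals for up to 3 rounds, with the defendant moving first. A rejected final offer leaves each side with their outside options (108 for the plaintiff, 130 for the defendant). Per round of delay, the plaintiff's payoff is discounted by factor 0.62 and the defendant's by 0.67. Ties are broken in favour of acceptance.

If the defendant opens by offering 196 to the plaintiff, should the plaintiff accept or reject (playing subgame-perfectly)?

Accept

Round 3 (the defendant proposes): the plaintiff gets 108 if talks fail, so the defendant offers 108 and keeps 392.
Round 2 (the plaintiff proposes): the defendant can get 392 next round, worth 0.67 × 392 = 262.64 now; the plaintiff offers that and keeps 237.36.
So by rejecting in round 1, the plaintiff gets 237.36 next round, worth 0.62 × 237.36 = 147.1632 now.
Offer 196 ≥ 147.1632, so the plaintiff accepts.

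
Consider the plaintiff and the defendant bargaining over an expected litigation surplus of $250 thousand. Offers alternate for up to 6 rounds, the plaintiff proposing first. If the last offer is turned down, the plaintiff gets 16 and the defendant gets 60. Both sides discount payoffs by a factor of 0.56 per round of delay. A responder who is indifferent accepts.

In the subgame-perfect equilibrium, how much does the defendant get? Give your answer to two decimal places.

93.80

Round 6 (the defendant proposes): the plaintiff gets 16 if talks fail, so the defendant offers 16 and keeps 234.
Round 5 (the plaintiff proposes): the defendant can get 234 next round, worth 0.56 × 234 = 131.04 now; the plaintiff offers that and keeps 118.96.
Round 4 (the defendant proposes): the plaintiff can get 118.96 next round, worth 0.56 × 118.96 = 66.6176 now; the defendant offers that and keeps 183.3824.
Round 3 (the plaintiff proposes): the defendant can get 183.3824 next round, worth 0.56 × 183.3824 = 102.694144 now. The plaintiff offers 102.694144 and keeps 250 − 102.694144 = 147.305856.
Round 2 (the defendant proposes): the plaintiff can get 147.305856 next round, worth 0.56 × 147.305856 = 82.49127936 now. The defendant offers 82.49127936 and keeps 250 − 82.49127936 = 167.50872064.
Round 1 (the plaintiff proposes): the defendant can get 167.50872064 next round, worth 0.56 × 167.50872064 = 93.8048835584 now, so the plaintiff offers 93.8048835584, keeping 156.1951164416.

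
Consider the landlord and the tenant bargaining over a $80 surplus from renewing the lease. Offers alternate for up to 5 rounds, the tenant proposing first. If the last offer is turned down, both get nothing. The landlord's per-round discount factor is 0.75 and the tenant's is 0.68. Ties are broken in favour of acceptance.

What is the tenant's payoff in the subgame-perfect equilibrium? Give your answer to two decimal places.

51.01

Solve by backward induction from round 5.
Round 5 (the tenant proposes): rejection yields 0 for the landlord; the tenant offers 0 and keeps 80.
Round 4 (the landlord proposes): the tenant can get 80 next round, worth 0.68 × 80 = 54.4 now; the landlord offers that and keeps 25.6.
Round 3 (the tenant proposes): the landlord can get 25.6 next round, worth 0.75 × 25.6 = 19.2 now, so the tenant offers 19.2, keeping 60.8.
Round 2 (the landlord proposes): the tenant can get 60.8 next round, worth 0.68 × 60.8 = 41.344 now, so the landlord offers 41.344, keeping 38.656.
Round 1 (the tenant proposes): the landlord can get 38.656 next round, worth 0.75 × 38.656 = 28.992 now. The tenant offers 28.992 and keeps 80 − 28.992 = 51.008.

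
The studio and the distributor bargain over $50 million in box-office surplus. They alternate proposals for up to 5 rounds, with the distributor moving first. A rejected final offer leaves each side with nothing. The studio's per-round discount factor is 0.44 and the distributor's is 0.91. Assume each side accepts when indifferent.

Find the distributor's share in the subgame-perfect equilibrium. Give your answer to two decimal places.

By backward induction:
Round 5 (the distributor proposes): rejection yields 0 for the studio; the distributor offers 0 and keeps 50.
Round 4 (the studio proposes): the distributor can get 50 next round, worth 0.91 × 50 = 45.5 now, so the studio offers 45.5, keeping 4.5.
Round 3 (the distributor proposes): the studio can get 4.5 next round, worth 0.44 × 4.5 = 1.98 now, so the distributor offers 1.98, keeping 48.02.
Round 2 (the studio proposes): the distributor can get 48.02 next round, worth 0.91 × 48.02 = 43.6982 now. The studio offers 43.6982 and keeps 50 − 43.6982 = 6.3018.
Round 1 (the distributor proposes): the studio can get 6.3018 next round, worth 0.44 × 6.3018 = 2.772792 now, so the distributor offers 2.772792, keeping 47.227208.

47.23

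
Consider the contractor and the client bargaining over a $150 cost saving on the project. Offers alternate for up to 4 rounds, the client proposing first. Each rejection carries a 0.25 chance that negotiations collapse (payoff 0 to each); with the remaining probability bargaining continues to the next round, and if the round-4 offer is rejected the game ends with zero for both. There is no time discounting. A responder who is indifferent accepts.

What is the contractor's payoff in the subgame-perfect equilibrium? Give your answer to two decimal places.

91.41

By backward induction:
Round 4 (the contractor proposes): rejection yields 0 for the client; the contractor offers 0 and keeps 150.
Round 3 (the client proposes): rejecting gives the contractor an expected 0.75 × 150 = 112.5. The client offers 112.5 and keeps 150 − 112.5 = 37.5.
Round 2 (the contractor proposes): rejecting gives the client an expected 0.75 × 37.5 = 28.125. The contractor offers 28.125 and keeps 150 − 28.125 = 121.875.
Round 1 (the client proposes): rejecting gives the contractor an expected 0.75 × 121.875 = 91.40625. The client offers 91.40625 and keeps 150 − 91.40625 = 58.59375.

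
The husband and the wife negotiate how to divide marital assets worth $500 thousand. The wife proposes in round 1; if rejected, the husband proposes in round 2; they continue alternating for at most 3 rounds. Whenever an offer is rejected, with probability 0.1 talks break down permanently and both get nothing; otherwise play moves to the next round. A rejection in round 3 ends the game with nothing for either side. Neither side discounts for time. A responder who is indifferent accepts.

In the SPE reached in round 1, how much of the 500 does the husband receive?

Round 3 (the wife proposes): the husband will accept anything ≥ 0, so the wife offers 0 and keeps 500.
Round 2 (the husband proposes): rejecting gives the wife an expected 0.9 × 500 = 450, so the husband offers 450, keeping 50.
Round 1 (the wife proposes): rejecting gives the husband an expected 0.9 × 50 = 45; the wife offers that and keeps 455.

45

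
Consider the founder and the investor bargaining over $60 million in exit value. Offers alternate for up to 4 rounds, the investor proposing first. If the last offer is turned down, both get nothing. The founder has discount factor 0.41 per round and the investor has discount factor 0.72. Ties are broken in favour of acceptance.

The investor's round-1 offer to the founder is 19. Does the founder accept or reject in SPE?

Accept

Round 4 (the founder proposes): the investor will accept anything ≥ 0, so the founder offers 0 and keeps 60.
Round 3 (the investor proposes): the founder can get 60 next round, worth 0.41 × 60 = 24.6 now; the investor offers that and keeps 35.4.
Round 2 (the founder proposes): the investor can get 35.4 next round, worth 0.72 × 35.4 = 25.488 now; the founder offers that and keeps 34.512.
So by rejecting in round 1, the founder gets 34.512 next round, worth 0.41 × 34.512 = 14.14992 now.
Offer 19 ≥ 14.14992, so the founder accepts.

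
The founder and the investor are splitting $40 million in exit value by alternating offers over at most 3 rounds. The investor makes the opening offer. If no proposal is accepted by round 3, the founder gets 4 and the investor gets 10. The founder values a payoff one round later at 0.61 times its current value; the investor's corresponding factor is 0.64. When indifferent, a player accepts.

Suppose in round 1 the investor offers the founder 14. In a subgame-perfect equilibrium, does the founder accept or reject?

Accept

Work out the founder's continuation value if the offer is rejected.
Round 3 (the investor proposes): the founder gets 4 if talks fail, so the investor offers 4 and keeps 36.
Round 2 (the founder proposes): the investor can get 36 next round, worth 0.64 × 36 = 23.04 now; the founder offers that and keeps 16.96.
So by rejecting in round 1, the founder gets 16.96 next round, worth 0.61 × 16.96 = 10.3456 now.
Offer 14 ≥ 10.3456, so the founder accepts.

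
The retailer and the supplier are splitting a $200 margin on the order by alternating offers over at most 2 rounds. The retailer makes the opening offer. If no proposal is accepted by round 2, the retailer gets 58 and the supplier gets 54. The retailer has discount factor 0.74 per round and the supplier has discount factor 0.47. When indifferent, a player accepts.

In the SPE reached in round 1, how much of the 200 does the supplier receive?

Round 2 (the supplier proposes): the retailer gets 58 if talks fail, so the supplier offers 58 and keeps 142.
Round 1 (the retailer proposes): the supplier can get 142 next round, worth 0.47 × 142 = 66.74 now. The retailer offers 66.74 and keeps 200 − 66.74 = 133.26.

66.74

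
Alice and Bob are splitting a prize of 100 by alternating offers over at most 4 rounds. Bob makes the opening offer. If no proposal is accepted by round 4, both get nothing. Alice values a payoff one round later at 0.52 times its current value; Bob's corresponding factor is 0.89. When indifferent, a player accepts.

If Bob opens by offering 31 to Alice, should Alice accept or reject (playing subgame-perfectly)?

Accept

Work out Alice's continuation value if the offer is rejected.
Round 4 (Alice proposes): rejection yields 0 for Bob; Alice offers 0 and keeps 100.
Round 3 (Bob proposes): Alice can get 100 next round, worth 0.52 × 100 = 52 now, so Bob offers 52, keeping 48.
Round 2 (Alice proposes): Bob can get 48 next round, worth 0.89 × 48 = 42.72 now. Alice offers 42.72 and keeps 100 − 42.72 = 57.28.
So by rejecting in round 1, Alice gets 57.28 next round, worth 0.52 × 57.28 = 29.7856 now.
Offer 31 ≥ 29.7856, so Alice accepts.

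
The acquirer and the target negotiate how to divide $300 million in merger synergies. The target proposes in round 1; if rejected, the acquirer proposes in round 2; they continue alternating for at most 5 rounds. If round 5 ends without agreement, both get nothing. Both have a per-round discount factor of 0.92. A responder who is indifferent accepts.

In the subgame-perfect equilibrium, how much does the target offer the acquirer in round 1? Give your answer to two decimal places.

Round 5 (the target proposes): rejection yields 0 for the acquirer; the target offers 0 and keeps 300.
Round 4 (the acquirer proposes): the target can get 300 next round, worth 0.92 × 300 = 276 now; the acquirer offers that and keeps 24.
Round 3 (the target proposes): the acquirer can get 24 next round, worth 0.92 × 24 = 22.08 now, so the target offers 22.08, keeping 277.92.
Round 2 (the acquirer proposes): the target can get 277.92 next round, worth 0.92 × 277.92 = 255.6864 now, so the acquirer offers 255.6864, keeping 44.3136.
Round 1 (the target proposes): the acquirer can get 44.3136 next round, worth 0.92 × 44.3136 = 40.768512 now, so the target offers 40.768512, keeping 259.231488.

40.77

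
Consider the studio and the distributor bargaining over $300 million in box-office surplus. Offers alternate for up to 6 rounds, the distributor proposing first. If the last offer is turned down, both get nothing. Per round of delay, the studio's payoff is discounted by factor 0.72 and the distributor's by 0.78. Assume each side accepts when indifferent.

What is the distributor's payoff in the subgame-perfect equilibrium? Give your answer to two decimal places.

157.67

Round 6 (the studio proposes): the distributor will accept anything ≥ 0, so the studio offers 0 and keeps 300.
Round 5 (the distributor proposes): the studio can get 300 next round, worth 0.72 × 300 = 216 now, so the distributor offers 216, keeping 84.
Round 4 (the studio proposes): the distributor can get 84 next round, worth 0.78 × 84 = 65.52 now; the studio offers that and keeps 234.48.
Round 3 (the distributor proposes): the studio can get 234.48 next round, worth 0.72 × 234.48 = 168.8256 now; the distributor offers that and keeps 131.1744.
Round 2 (the studio proposes): the distributor can get 131.1744 next round, worth 0.78 × 131.1744 = 102.316032 now, so the studio offers 102.316032, keeping 197.683968.
Round 1 (the distributor proposes): the studio can get 197.683968 next round, worth 0.72 × 197.683968 = 142.33245696 now; the distributor offers that and keeps 157.66754304.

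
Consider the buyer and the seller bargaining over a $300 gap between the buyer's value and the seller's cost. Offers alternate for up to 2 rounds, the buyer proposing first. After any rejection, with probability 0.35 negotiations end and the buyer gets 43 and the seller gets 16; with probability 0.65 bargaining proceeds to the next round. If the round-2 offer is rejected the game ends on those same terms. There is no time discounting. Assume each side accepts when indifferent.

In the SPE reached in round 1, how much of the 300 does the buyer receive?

127.35

Round 2 (the seller proposes): the buyer gets 43 if talks fail, so the seller offers 43 and keeps 257.
Round 1 (the buyer proposes): rejecting gives the seller an expected 0.65 × 257 + 0.35 × 16 = 172.65. The buyer offers 172.65 and keeps 300 − 172.65 = 127.35.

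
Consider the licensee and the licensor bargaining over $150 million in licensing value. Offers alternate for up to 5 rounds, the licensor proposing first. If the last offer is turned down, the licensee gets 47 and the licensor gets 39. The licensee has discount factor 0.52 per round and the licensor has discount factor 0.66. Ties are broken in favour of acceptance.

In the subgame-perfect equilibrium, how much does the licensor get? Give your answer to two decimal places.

108.84

Round 5 (the licensor proposes): the licensee gets 47 if talks fail, so the licensor offers 47 and keeps 103.
Round 4 (the licensee proposes): the licensor can get 103 next round, worth 0.66 × 103 = 67.98 now. The licensee offers 67.98 and keeps 150 − 67.98 = 82.02.
Round 3 (the licensor proposes): the licensee can get 82.02 next round, worth 0.52 × 82.02 = 42.6504 now, so the licensor offers 42.6504, keeping 107.3496.
Round 2 (the licensee proposes): the licensor can get 107.3496 next round, worth 0.66 × 107.3496 = 70.850736 now; the licensee offers that and keeps 79.149264.
Round 1 (the licensor proposes): the licensee can get 79.149264 next round, worth 0.52 × 79.149264 = 41.15761728 now. The licensor offers 41.15761728 and keeps 150 − 41.15761728 = 108.84238272.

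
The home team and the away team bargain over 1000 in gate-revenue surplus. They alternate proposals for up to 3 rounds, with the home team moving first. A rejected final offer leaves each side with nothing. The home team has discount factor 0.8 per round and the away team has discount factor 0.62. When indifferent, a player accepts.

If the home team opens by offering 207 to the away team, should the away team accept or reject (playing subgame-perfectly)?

Accept

Work out the away team's continuation value if the offer is rejected.
Round 3 (the home team proposes): rejection yields 0 for the away team; the home team offers 0 and keeps 1000.
Round 2 (the away team proposes): the home team can get 1000 next round, worth 0.8 × 1000 = 800 now. The away team offers 800 and keeps 1000 − 800 = 200.
So by rejecting in round 1, the away team gets 200 next round, worth 0.62 × 200 = 124 now.
Offer 207 ≥ 124, so the away team accepts.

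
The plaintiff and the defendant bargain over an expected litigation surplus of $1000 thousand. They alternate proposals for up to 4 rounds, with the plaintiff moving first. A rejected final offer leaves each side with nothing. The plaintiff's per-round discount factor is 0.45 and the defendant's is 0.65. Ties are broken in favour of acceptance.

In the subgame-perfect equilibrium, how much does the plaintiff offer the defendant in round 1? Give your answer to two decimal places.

547.63

Round 4 (the defendant proposes): rejection yields 0 for the plaintiff; the defendant offers 0 and keeps 1000.
Round 3 (the plaintiff proposes): the defendant can get 1000 next round, worth 0.65 × 1000 = 650 now; the plaintiff offers that and keeps 350.
Round 2 (the defendant proposes): the plaintiff can get 350 next round, worth 0.45 × 350 = 157.5 now. The defendant offers 157.5 and keeps 1000 − 157.5 = 842.5.
Round 1 (the plaintiff proposes): the defendant can get 842.5 next round, worth 0.65 × 842.5 = 547.625 now, so the plaintiff offers 547.625, keeping 452.375.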